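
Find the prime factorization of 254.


254 / 2 = 127
127 / 127 = 1
254 = 2 × 127


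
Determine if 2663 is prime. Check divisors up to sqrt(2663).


Check divisors up to sqrt(2663) = 51.6043
No divisors found.
2663 is prime.

Yes, 2663 is prime


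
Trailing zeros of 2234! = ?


floor(2234/5) = 446
floor(2234/25) = 89
floor(2234/125) = 17
floor(2234/625) = 3
Total = 555

555 trailing zeros


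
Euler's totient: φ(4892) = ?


4892 = 2^2 × 1223
Prime factors: 2, 1223
φ(4892) = 4892 × (1-1/2) × (1-1/1223)
= 4892 × 1/2 × 1222/1223 = 2444

φ(4892) = 2444


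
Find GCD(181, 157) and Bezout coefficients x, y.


Tabular extended Euclidean (each row: r = 181*s + 157*t):
r=181, s=1, t=0
r=157, s=0, t=1
q=1: r=24, s=1, t=-1   [181*(1) + 157*(-1) = 24]
q=6: r=13, s=-6, t=7   [181*(-6) + 157*(7) = 13]
q=1: r=11, s=7, t=-8   [181*(7) + 157*(-8) = 11]
q=1: r=2, s=-13, t=15   [181*(-13) + 157*(15) = 2]
q=5: r=1, s=72, t=-83   [181*(72) + 157*(-83) = 1]
q=2: r=0, s=-157, t=181   [181*(-157) + 157*(181) = 0]
GCD = 1; from the row with r=1: x=72, y=-83
Check: 181*(72) + 157*(-83) = 13032 - 13031 = 1

GCD = 1, x = 72, y = -83


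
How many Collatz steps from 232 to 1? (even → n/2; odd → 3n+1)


232 → 116 → 58 → 29 → 88 → 44 → 22 → 11 → 34 → 17 → 52 → 26 → 13 → 40 → 20 → 10 → 5 → 16 → 8 → 4 → 2 → 1
Total steps = 21

21 steps


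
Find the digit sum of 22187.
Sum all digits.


2 + 2 + 1 + 8 + 7 = 20


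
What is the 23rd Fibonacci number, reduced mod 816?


F(k) mod 816 for k=1..23:
1, 1, 2, 3, 5, 8, 13, 21, 34, 55, 89, 144, 233, 377, 610, 171, 781, 136, 101, 237, 338, 575, 97
F(23) mod 816 = 97


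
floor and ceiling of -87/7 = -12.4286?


-87/7 = -12.4286
floor = -13
ceil = -12

floor = -13, ceil = -12


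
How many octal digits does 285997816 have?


285997816 in base 8 = 2102775370
Number of digits = 10

10 digits (base 8)


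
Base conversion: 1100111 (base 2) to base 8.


1100111 (base 2) = 103 (decimal)
103 (decimal) = 147 (base 8)


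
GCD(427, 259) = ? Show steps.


427 = 1 * 259 + 168
259 = 1 * 168 + 91
168 = 1 * 91 + 77
91 = 1 * 77 + 14
77 = 5 * 14 + 7
14 = 2 * 7 + 0
GCD = 7


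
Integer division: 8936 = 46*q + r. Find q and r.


8936 = 46 * 194 + 12
Check: 8924 + 12 = 8936

q = 194, r = 12


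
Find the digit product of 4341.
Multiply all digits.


4 × 3 × 4 × 1 = 48


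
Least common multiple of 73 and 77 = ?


GCD(73, 77) = 1
LCM = 73*77/1 = 5621/1 = 5621

LCM = 5621


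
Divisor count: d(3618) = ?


3618 = 2^1 × 3^3 × 67^1
d(3618) = (1+1) × (3+1) × (1+1) = 16

16 divisors


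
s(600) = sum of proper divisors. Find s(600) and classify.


Proper divisors: 1, 2, 3, 4, 5, 6, 8, 10, 12, 15, 20, 24, 25, 30, 40, 50, 60, 75, 100, 120, 150, 200, 300
Sum = 1 + 2 + 3 + 4 + 5 + 6 + 8 + 10 + 12 + 15 + 20 + 24 + 25 + 30 + 40 + 50 + 60 + 75 + 100 + 120 + 150 + 200 + 300 = 1260
1260 > 600 → abundant

s(600) = 1260 (abundant)


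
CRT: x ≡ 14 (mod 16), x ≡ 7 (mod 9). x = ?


M = 16*9 = 144
M1 = M/16 = 9, M2 = M/9 = 16
M1^(-1) mod 16 = 9, M2^(-1) mod 9 = 4
x = 14*9*9 + 7*16*4 = 1582
1582 mod 144 = 142
Check: 142 mod 16 = 14 ✓, 142 mod 9 = 7 ✓

x ≡ 142 (mod 144)


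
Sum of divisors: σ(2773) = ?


Divisors of 2773: 1, 47, 59, 2773
Sum = 1 + 47 + 59 + 2773 = 2880

σ(2773) = 2880


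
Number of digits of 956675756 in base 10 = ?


956675756 has 9 digits in base 10
floor(log10(956675756)) + 1 = floor(8.9808) + 1 = 9

9 digits (base 10)


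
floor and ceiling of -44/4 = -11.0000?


-44/4 = -11.0000
floor = -11
ceil = -11

floor = -11, ceil = -11


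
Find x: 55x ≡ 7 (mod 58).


GCD(55, 58) = 1, unique solution
a^(-1) mod 58 = 19
x = 19 * 7 mod 58 = 17

x ≡ 17 (mod 58)


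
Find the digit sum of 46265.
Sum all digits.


4 + 6 + 2 + 6 + 5 = 23


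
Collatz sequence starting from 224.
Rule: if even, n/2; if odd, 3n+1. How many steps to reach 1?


224 → 112 → 56 → 28 → 14 → 7 → 22 → 11 → 34 → 17 → 52 → 26 → 13 → 40 → 20 → 10 → 5 → 16 → 8 → 4 → 2 → 1
Total steps = 21

21 steps


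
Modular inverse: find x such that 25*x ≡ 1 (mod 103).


Use the extended Euclidean algorithm on (103, 25); each row r = 103*s + 25*t:
r=103, s=1, t=0
r=25, s=0, t=1
q=4: r=3, s=1, t=-4   [103*(1) + 25*(-4) = 3]
q=8: r=1, s=-8, t=33   [103*(-8) + 25*(33) = 1]
q=3: r=0, s=25, t=-103   [103*(25) + 25*(-103) = 0]
GCD = 1 with t = 33, so 25*(33) ≡ 1 (mod 103)
Inverse = 33 mod 103 = 33
Check: 25 * 33 = 825 ≡ 1 (mod 103)

25^(-1) ≡ 33 (mod 103)


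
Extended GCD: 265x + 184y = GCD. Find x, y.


Tabular extended Euclidean (each row: r = 265*s + 184*t):
r=265, s=1, t=0
r=184, s=0, t=1
q=1: r=81, s=1, t=-1   [265*(1) + 184*(-1) = 81]
q=2: r=22, s=-2, t=3   [265*(-2) + 184*(3) = 22]
q=3: r=15, s=7, t=-10   [265*(7) + 184*(-10) = 15]
q=1: r=7, s=-9, t=13   [265*(-9) + 184*(13) = 7]
q=2: r=1, s=25, t=-36   [265*(25) + 184*(-36) = 1]
q=7: r=0, s=-184, t=265   [265*(-184) + 184*(265) = 0]
GCD = 1; from the row with r=1: x=25, y=-36
Check: 265*(25) + 184*(-36) = 6625 - 6624 = 1

GCD = 1, x = 25, y = -36


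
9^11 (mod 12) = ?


9^1 mod 12 = 9
9^2 mod 12 = 9
9^3 mod 12 = 9
9^4 mod 12 = 9
9^5 mod 12 = 9
9^6 mod 12 = 9
9^7 mod 12 = 9
9^8 mod 12 = 9
9^9 mod 12 = 9
9^10 mod 12 = 9
9^11 mod 12 = 9


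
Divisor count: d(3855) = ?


3855 = 3^1 × 5^1 × 257^1
d(3855) = (1+1) × (1+1) × (1+1) = 8

8 divisors


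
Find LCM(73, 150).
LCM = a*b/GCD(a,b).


GCD(73, 150) = 1
LCM = 73*150/1 = 10950/1 = 10950

LCM = 10950


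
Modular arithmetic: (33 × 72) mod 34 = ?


33 × 72 = 2376
2376 mod 34 = 30


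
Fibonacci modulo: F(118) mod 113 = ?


F(k) mod 113 for k=1..118:
1, 1, 2, 3, 5, 8, 13, 21, 34, 55, 89, 31, 7, 38, 45, 83, 15, 98, 0, 98, 98, 83, 68, 38, 106, 31, 24, 55, 79, 21, 100, 8, 108, 3, 111, 1, 112, 0, 112, 112, 111, 110, 108, 105, 100, 92, 79, 58, 24, 82, 106, 75, 68, 30, 98, 15, 0, 15, 15, 30, 45, 75, 7, 82, 89, 58, 34, 92, 13, 105, 5, 110, 2, 112, 1, 0, 1, 1, 2, 3, 5, 8, 13, 21, 34, 55, 89, 31, 7, 38, 45, 83, 15, 98, 0, 98, 98, 83, 68, 38, 106, 31, 24, 55, 79, 21, 100, 8, 108, 3, 111, 1, 112, 0, 112, 112, 111, 110
F(118) mod 113 = 110


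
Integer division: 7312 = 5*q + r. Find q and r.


7312 = 5 * 1462 + 2
Check: 7310 + 2 = 7312

q = 1462, r = 2


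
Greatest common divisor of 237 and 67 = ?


237 = 3 * 67 + 36
67 = 1 * 36 + 31
36 = 1 * 31 + 5
31 = 6 * 5 + 1
5 = 5 * 1 + 0
GCD = 1


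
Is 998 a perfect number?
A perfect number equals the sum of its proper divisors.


Proper divisors of 998: 1, 2, 499
Sum = 1 + 2 + 499 = 502

No, 998 is not perfect (502 ≠ 998)


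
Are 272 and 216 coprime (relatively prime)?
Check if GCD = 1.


Euclidean algorithm:
272 = 1 * 216 + 56
216 = 3 * 56 + 48
56 = 1 * 48 + 8
48 = 6 * 8 + 0
GCD(272, 216) = 8

No, not coprime (GCD = 8)


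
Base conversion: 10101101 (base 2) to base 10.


10101101 (base 2) = 173 (decimal)
173 (decimal) = 173 (base 10)


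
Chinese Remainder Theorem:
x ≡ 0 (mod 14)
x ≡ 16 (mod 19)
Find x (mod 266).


M = 14*19 = 266
M1 = M/14 = 19, M2 = M/19 = 14
M1^(-1) mod 14 = 3, M2^(-1) mod 19 = 15
x = 0*19*3 + 16*14*15 = 3360
3360 mod 266 = 168
Check: 168 mod 14 = 0 ✓, 168 mod 19 = 16 ✓

x ≡ 168 (mod 266)


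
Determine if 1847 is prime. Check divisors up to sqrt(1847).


Check divisors up to sqrt(1847) = 42.9767
No divisors found.
1847 is prime.

Yes, 1847 is prime


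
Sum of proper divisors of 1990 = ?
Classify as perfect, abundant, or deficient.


Proper divisors: 1, 2, 5, 10, 199, 398, 995
Sum = 1 + 2 + 5 + 10 + 199 + 398 + 995 = 1610
1610 < 1990 → deficient

s(1990) = 1610 (deficient)


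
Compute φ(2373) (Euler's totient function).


2373 = 3 × 7 × 113
Prime factors: 3, 7, 113
φ(2373) = 2373 × (1-1/3) × (1-1/7) × (1-1/113)
= 2373 × 2/3 × 6/7 × 112/113 = 1344

φ(2373) = 1344


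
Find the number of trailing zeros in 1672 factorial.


floor(1672/5) = 334
floor(1672/25) = 66
floor(1672/125) = 13
floor(1672/625) = 2
Total = 415

415 trailing zeros


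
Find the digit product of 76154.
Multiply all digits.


7 × 6 × 1 × 5 × 4 = 840


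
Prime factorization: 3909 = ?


3909 / 3 = 1303
1303 / 1303 = 1
3909 = 3 × 1303


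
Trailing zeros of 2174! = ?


floor(2174/5) = 434
floor(2174/25) = 86
floor(2174/125) = 17
floor(2174/625) = 3
Total = 540

540 trailing zeros


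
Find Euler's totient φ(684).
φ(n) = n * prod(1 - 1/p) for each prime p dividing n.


684 = 2^2 × 3^2 × 19
Prime factors: 2, 3, 19
φ(684) = 684 × (1-1/2) × (1-1/3) × (1-1/19)
= 684 × 1/2 × 2/3 × 18/19 = 216

φ(684) = 216


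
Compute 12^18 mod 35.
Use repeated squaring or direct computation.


12^1 mod 35 = 12
12^2 mod 35 = 4
12^3 mod 35 = 13
12^4 mod 35 = 16
12^5 mod 35 = 17
12^6 mod 35 = 29
12^7 mod 35 = 33
12^8 mod 35 = 11
12^9 mod 35 = 27
12^10 mod 35 = 9
12^11 mod 35 = 3
12^12 mod 35 = 1
12^13 mod 35 = 12
12^14 mod 35 = 4
12^15 mod 35 = 13
12^16 mod 35 = 16
12^17 mod 35 = 17
12^18 mod 35 = 29


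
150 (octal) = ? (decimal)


150 (base 8) = 104 (decimal)
104 (decimal) = 104 (base 10)


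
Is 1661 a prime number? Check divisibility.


1661 / 11 = 151 (exact division)
1661 is NOT prime.

No, 1661 is not prime


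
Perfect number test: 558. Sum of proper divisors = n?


Proper divisors of 558: 1, 2, 3, 6, 9, 18, 31, 62, 93, 186, 279
Sum = 1 + 2 + 3 + 6 + 9 + 18 + 31 + 62 + 93 + 186 + 279 = 690

No, 558 is not perfect (690 ≠ 558)


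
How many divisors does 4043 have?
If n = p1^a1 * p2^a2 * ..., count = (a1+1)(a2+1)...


4043 = 13^1 × 311^1
d(4043) = (1+1) × (1+1) = 4

4 divisors


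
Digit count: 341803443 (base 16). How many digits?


341803443 in base 16 = 145F81B3
Number of digits = 8

8 digits (base 16)


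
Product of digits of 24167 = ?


2 × 4 × 1 × 6 × 7 = 336


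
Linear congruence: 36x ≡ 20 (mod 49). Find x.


GCD(36, 49) = 1, unique solution
a^(-1) mod 49 = 15
x = 15 * 20 mod 49 = 6

x ≡ 6 (mod 49)


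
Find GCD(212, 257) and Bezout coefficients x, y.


Tabular extended Euclidean (each row: r = 212*s + 257*t):
r=212, s=1, t=0
r=257, s=0, t=1
q=0: r=212, s=1, t=0   [212*(1) + 257*(0) = 212]
q=1: r=45, s=-1, t=1   [212*(-1) + 257*(1) = 45]
q=4: r=32, s=5, t=-4   [212*(5) + 257*(-4) = 32]
q=1: r=13, s=-6, t=5   [212*(-6) + 257*(5) = 13]
q=2: r=6, s=17, t=-14   [212*(17) + 257*(-14) = 6]
q=2: r=1, s=-40, t=33   [212*(-40) + 257*(33) = 1]
q=6: r=0, s=257, t=-212   [212*(257) + 257*(-212) = 0]
GCD = 1; from the row with r=1: x=-40, y=33
Check: 212*(-40) + 257*(33) = -8480 + 8481 = 1

GCD = 1, x = -40, y = 33


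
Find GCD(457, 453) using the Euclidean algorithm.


457 = 1 * 453 + 4
453 = 113 * 4 + 1
4 = 4 * 1 + 0
GCD = 1


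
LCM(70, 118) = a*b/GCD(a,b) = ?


GCD(70, 118) = 2
LCM = 70*118/2 = 8260/2 = 4130

LCM = 4130


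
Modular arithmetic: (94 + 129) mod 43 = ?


94 + 129 = 223
223 mod 43 = 8


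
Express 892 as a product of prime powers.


892 / 2 = 446
446 / 2 = 223
223 / 223 = 1
892 = 2^2 × 223


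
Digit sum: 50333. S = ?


5 + 0 + 3 + 3 + 3 = 14


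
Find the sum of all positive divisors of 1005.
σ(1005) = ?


Divisors of 1005: 1, 3, 5, 15, 67, 201, 335, 1005
Sum = 1 + 3 + 5 + 15 + 67 + 201 + 335 + 1005 = 1632

σ(1005) = 1632


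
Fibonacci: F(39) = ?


Sequence: 1, 1, 2, 3, 5, 8, 13, 21, 34, 55, 89, 144, 233, 377, 610, 987, 1597, 2584, 4181, 6765, 10946, 17711, 28657, 46368, 75025, 121393, 196418, 317811, 514229, 832040, 1346269, 2178309, 3524578, 5702887, 9227465, 14930352, 24157817, 39088169, 63245986
F(39) = 63245986


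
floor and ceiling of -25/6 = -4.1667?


-25/6 = -4.1667
floor = -5
ceil = -4

floor = -5, ceil = -4


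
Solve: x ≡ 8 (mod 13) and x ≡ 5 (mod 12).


M = 13*12 = 156
M1 = M/13 = 12, M2 = M/12 = 13
M1^(-1) mod 13 = 12, M2^(-1) mod 12 = 1
x = 8*12*12 + 5*13*1 = 1217
1217 mod 156 = 125
Check: 125 mod 13 = 8 ✓, 125 mod 12 = 5 ✓

x ≡ 125 (mod 156)


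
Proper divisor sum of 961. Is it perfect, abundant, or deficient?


Proper divisors: 1, 31
Sum = 1 + 31 = 32
32 < 961 → deficient

s(961) = 32 (deficient)


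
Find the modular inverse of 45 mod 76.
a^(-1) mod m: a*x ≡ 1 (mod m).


Use the extended Euclidean algorithm on (76, 45); each row r = 76*s + 45*t:
r=76, s=1, t=0
r=45, s=0, t=1
q=1: r=31, s=1, t=-1   [76*(1) + 45*(-1) = 31]
q=1: r=14, s=-1, t=2   [76*(-1) + 45*(2) = 14]
q=2: r=3, s=3, t=-5   [76*(3) + 45*(-5) = 3]
q=4: r=2, s=-13, t=22   [76*(-13) + 45*(22) = 2]
q=1: r=1, s=16, t=-27   [76*(16) + 45*(-27) = 1]
q=2: r=0, s=-45, t=76   [76*(-45) + 45*(76) = 0]
GCD = 1 with t = -27, so 45*(-27) ≡ 1 (mod 76)
Inverse = -27 mod 76 = 49
Check: 45 * 49 = 2205 ≡ 1 (mod 76)

45^(-1) ≡ 49 (mod 76)


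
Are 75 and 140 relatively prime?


Euclidean algorithm:
140 = 1 * 75 + 65
75 = 1 * 65 + 10
65 = 6 * 10 + 5
10 = 2 * 5 + 0
GCD(75, 140) = 5

No, not coprime (GCD = 5)


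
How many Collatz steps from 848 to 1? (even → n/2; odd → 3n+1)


848 → 424 → 212 → 106 → 53 → 160 → 80 → 40 → 20 → 10 → 5 → 16 → 8 → 4 → 2 → 1
Total steps = 15

15 steps


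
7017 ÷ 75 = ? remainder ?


7017 = 75 * 93 + 42
Check: 6975 + 42 = 7017

q = 93, r = 42


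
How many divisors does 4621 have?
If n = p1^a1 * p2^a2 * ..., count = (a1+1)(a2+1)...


4621 = 4621^1
d(4621) = (1+1) = 2

2 divisors


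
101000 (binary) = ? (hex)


101000 (base 2) = 40 (decimal)
40 (decimal) = 28 (base 16)


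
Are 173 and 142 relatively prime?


Euclidean algorithm:
173 = 1 * 142 + 31
142 = 4 * 31 + 18
31 = 1 * 18 + 13
18 = 1 * 13 + 5
13 = 2 * 5 + 3
5 = 1 * 3 + 2
3 = 1 * 2 + 1
2 = 2 * 1 + 0
GCD(173, 142) = 1

Yes, coprime (GCD = 1)


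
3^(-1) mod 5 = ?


Use the extended Euclidean algorithm on (5, 3); each row r = 5*s + 3*t:
r=5, s=1, t=0
r=3, s=0, t=1
q=1: r=2, s=1, t=-1   [5*(1) + 3*(-1) = 2]
q=1: r=1, s=-1, t=2   [5*(-1) + 3*(2) = 1]
q=2: r=0, s=3, t=-5   [5*(3) + 3*(-5) = 0]
GCD = 1 with t = 2, so 3*(2) ≡ 1 (mod 5)
Inverse = 2 mod 5 = 2
Check: 3 * 2 = 6 ≡ 1 (mod 5)

3^(-1) ≡ 2 (mod 5)


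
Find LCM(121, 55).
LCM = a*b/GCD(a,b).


GCD(121, 55) = 11
LCM = 121*55/11 = 6655/11 = 605

LCM = 605


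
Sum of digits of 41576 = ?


4 + 1 + 5 + 7 + 6 = 23


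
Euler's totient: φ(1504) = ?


1504 = 2^5 × 47
Prime factors: 2, 47
φ(1504) = 1504 × (1-1/2) × (1-1/47)
= 1504 × 1/2 × 46/47 = 736

φ(1504) = 736


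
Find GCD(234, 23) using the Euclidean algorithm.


234 = 10 * 23 + 4
23 = 5 * 4 + 3
4 = 1 * 3 + 1
3 = 3 * 1 + 0
GCD = 1


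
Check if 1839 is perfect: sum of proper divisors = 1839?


Proper divisors of 1839: 1, 3, 613
Sum = 1 + 3 + 613 = 617

No, 1839 is not perfect (617 ≠ 1839)


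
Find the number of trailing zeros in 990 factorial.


floor(990/5) = 198
floor(990/25) = 39
floor(990/125) = 7
floor(990/625) = 1
Total = 245

245 trailing zeros


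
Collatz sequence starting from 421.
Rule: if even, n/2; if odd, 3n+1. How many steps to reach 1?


421 → 1264 → 632 → 316 → 158 → 79 → 238 → 119 → 358 → 179 → 538 → 269 → 808 → 404 → 202 → 101 → 304 → 152 → 76 → 38 → 19 → 58 → 29 → 88 → 44 → 22 → 11 → 34 → 17 → 52 → 26 → 13 → 40 → 20 → 10 → 5 → 16 → 8 → 4 → 2 → 1
Total steps = 40

40 steps


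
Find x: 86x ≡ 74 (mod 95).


GCD(86, 95) = 1, unique solution
a^(-1) mod 95 = 21
x = 21 * 74 mod 95 = 34

x ≡ 34 (mod 95)


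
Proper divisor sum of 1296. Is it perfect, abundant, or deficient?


Proper divisors: 1, 2, 3, 4, 6, 8, 9, 12, 16, 18, 24, 27, 36, 48, 54, 72, 81, 108, 144, 162, 216, 324, 432, 648
Sum = 1 + 2 + 3 + 4 + 6 + 8 + 9 + 12 + 16 + 18 + 24 + 27 + 36 + 48 + 54 + 72 + 81 + 108 + 144 + 162 + 216 + 324 + 432 + 648 = 2455
2455 > 1296 → abundant

s(1296) = 2455 (abundant)


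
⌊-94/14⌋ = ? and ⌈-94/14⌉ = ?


-94/14 = -6.7143
floor = -7
ceil = -6

floor = -7, ceil = -6


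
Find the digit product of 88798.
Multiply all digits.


8 × 8 × 7 × 9 × 8 = 32256


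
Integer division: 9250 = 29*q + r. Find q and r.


9250 = 29 * 318 + 28
Check: 9222 + 28 = 9250

q = 318, r = 28


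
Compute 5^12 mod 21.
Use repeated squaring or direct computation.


5^1 mod 21 = 5
5^2 mod 21 = 4
5^3 mod 21 = 20
5^4 mod 21 = 16
5^5 mod 21 = 17
5^6 mod 21 = 1
5^7 mod 21 = 5
5^8 mod 21 = 4
5^9 mod 21 = 20
5^10 mod 21 = 16
5^11 mod 21 = 17
5^12 mod 21 = 1


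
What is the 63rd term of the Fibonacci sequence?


Sequence: 1, 1, 2, 3, 5, 8, 13, 21, 34, 55, 89, 144, 233, 377, 610, 987, 1597, 2584, 4181, 6765, 10946, 17711, 28657, 46368, 75025, 121393, 196418, 317811, 514229, 832040, 1346269, 2178309, 3524578, 5702887, 9227465, 14930352, 24157817, 39088169, 63245986, 102334155, 165580141, 267914296, 433494437, 701408733, 1134903170, 1836311903, 2971215073, 4807526976, 7778742049, 12586269025, 20365011074, 32951280099, 53316291173, 86267571272, 139583862445, 225851433717, 365435296162, 591286729879, 956722026041, 1548008755920, 2504730781961, 4052739537881, 6557470319842
F(63) = 6557470319842


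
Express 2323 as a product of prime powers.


2323 / 23 = 101
101 / 101 = 1
2323 = 23 × 101


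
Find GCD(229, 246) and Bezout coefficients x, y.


Tabular extended Euclidean (each row: r = 229*s + 246*t):
r=229, s=1, t=0
r=246, s=0, t=1
q=0: r=229, s=1, t=0   [229*(1) + 246*(0) = 229]
q=1: r=17, s=-1, t=1   [229*(-1) + 246*(1) = 17]
q=13: r=8, s=14, t=-13   [229*(14) + 246*(-13) = 8]
q=2: r=1, s=-29, t=27   [229*(-29) + 246*(27) = 1]
q=8: r=0, s=246, t=-229   [229*(246) + 246*(-229) = 0]
GCD = 1; from the row with r=1: x=-29, y=27
Check: 229*(-29) + 246*(27) = -6641 + 6642 = 1

GCD = 1, x = -29, y = 27


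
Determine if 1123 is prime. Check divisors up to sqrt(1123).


Check divisors up to sqrt(1123) = 33.5112
No divisors found.
1123 is prime.

Yes, 1123 is prime


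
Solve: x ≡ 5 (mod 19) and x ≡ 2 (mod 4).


M = 19*4 = 76
M1 = M/19 = 4, M2 = M/4 = 19
M1^(-1) mod 19 = 5, M2^(-1) mod 4 = 3
x = 5*4*5 + 2*19*3 = 214
214 mod 76 = 62
Check: 62 mod 19 = 5 ✓, 62 mod 4 = 2 ✓

x ≡ 62 (mod 76)


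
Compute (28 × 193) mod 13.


28 × 193 = 5404
5404 mod 13 = 9


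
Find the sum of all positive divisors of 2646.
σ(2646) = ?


Divisors of 2646: 1, 2, 3, 6, 7, 9, 14, 18, 21, 27, 42, 49, 54, 63, 98, 126, 147, 189, 294, 378, 441, 882, 1323, 2646
Sum = 1 + 2 + 3 + 6 + 7 + 9 + 14 + 18 + 21 + 27 + 42 + 49 + 54 + 63 + 98 + 126 + 147 + 189 + 294 + 378 + 441 + 882 + 1323 + 2646 = 6840

σ(2646) = 6840


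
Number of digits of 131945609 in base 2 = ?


131945609 in base 2 = 111110111010101010010001001
Number of digits = 27

27 digits (base 2)


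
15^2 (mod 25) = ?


15^1 mod 25 = 15
15^2 mod 25 = 0


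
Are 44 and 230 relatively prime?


Euclidean algorithm:
230 = 5 * 44 + 10
44 = 4 * 10 + 4
10 = 2 * 4 + 2
4 = 2 * 2 + 0
GCD(44, 230) = 2

No, not coprime (GCD = 2)


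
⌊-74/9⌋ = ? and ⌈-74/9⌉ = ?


-74/9 = -8.2222
floor = -9
ceil = -8

floor = -9, ceil = -8


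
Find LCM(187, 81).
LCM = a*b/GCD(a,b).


GCD(187, 81) = 1
LCM = 187*81/1 = 15147/1 = 15147

LCM = 15147


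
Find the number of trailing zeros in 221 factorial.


floor(221/5) = 44
floor(221/25) = 8
floor(221/125) = 1
Total = 53

53 trailing zeros


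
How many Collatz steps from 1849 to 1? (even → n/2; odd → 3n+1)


1849 → 5548 → 2774 → 1387 → 4162 → 2081 → 6244 → 3122 → 1561 → 4684 → 2342 → 1171 → 3514 → 1757 → 5272 → 2636 → 1318 → 659 → 1978 → 989 → 2968 → 1484 → 742 → 371 → 1114 → 557 → 1672 → 836 → 418 → 209 → 628 → 314 → 157 → 472 → 236 → 118 → 59 → 178 → 89 → 268 → 134 → 67 → 202 → 101 → 304 → 152 → 76 → 38 → 19 → 58 → 29 → 88 → 44 → 22 → 11 → 34 → 17 → 52 → 26 → 13 → 40 → 20 → 10 → 5 → 16 → 8 → 4 → 2 → 1
Total steps = 68

68 steps


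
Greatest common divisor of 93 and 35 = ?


93 = 2 * 35 + 23
35 = 1 * 23 + 12
23 = 1 * 12 + 11
12 = 1 * 11 + 1
11 = 11 * 1 + 0
GCD = 1


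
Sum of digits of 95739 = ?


9 + 5 + 7 + 3 + 9 = 33


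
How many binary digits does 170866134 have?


170866134 in base 2 = 1010001011110011010111010110
Number of digits = 28

28 digits (base 2)


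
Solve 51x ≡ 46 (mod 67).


GCD(51, 67) = 1, unique solution
a^(-1) mod 67 = 46
x = 46 * 46 mod 67 = 39

x ≡ 39 (mod 67)


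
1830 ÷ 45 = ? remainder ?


1830 = 45 * 40 + 30
Check: 1800 + 30 = 1830

q = 40, r = 30


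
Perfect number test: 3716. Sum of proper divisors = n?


Proper divisors of 3716: 1, 2, 4, 929, 1858
Sum = 1 + 2 + 4 + 929 + 1858 = 2794

No, 3716 is not perfect (2794 ≠ 3716)


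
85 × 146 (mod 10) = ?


85 × 146 = 12410
12410 mod 10 = 0


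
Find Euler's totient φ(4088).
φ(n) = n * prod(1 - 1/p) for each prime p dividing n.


4088 = 2^3 × 7 × 73
Prime factors: 2, 7, 73
φ(4088) = 4088 × (1-1/2) × (1-1/7) × (1-1/73)
= 4088 × 1/2 × 6/7 × 72/73 = 1728

φ(4088) = 1728


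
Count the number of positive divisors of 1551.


1551 = 3^1 × 11^1 × 47^1
d(1551) = (1+1) × (1+1) × (1+1) = 8

8 divisors


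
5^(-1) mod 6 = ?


Use the extended Euclidean algorithm on (6, 5); each row r = 6*s + 5*t:
r=6, s=1, t=0
r=5, s=0, t=1
q=1: r=1, s=1, t=-1   [6*(1) + 5*(-1) = 1]
q=5: r=0, s=-5, t=6   [6*(-5) + 5*(6) = 0]
GCD = 1 with t = -1, so 5*(-1) ≡ 1 (mod 6)
Inverse = -1 mod 6 = 5
Check: 5 * 5 = 25 ≡ 1 (mod 6)

5^(-1) ≡ 5 (mod 6)


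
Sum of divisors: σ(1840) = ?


Divisors of 1840: 1, 2, 4, 5, 8, 10, 16, 20, 23, 40, 46, 80, 92, 115, 184, 230, 368, 460, 920, 1840
Sum = 1 + 2 + 4 + 5 + 8 + 10 + 16 + 20 + 23 + 40 + 46 + 80 + 92 + 115 + 184 + 230 + 368 + 460 + 920 + 1840 = 4464

σ(1840) = 4464


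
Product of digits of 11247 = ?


1 × 1 × 2 × 4 × 7 = 56


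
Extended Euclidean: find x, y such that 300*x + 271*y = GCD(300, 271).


Tabular extended Euclidean (each row: r = 300*s + 271*t):
r=300, s=1, t=0
r=271, s=0, t=1
q=1: r=29, s=1, t=-1   [300*(1) + 271*(-1) = 29]
q=9: r=10, s=-9, t=10   [300*(-9) + 271*(10) = 10]
q=2: r=9, s=19, t=-21   [300*(19) + 271*(-21) = 9]
q=1: r=1, s=-28, t=31   [300*(-28) + 271*(31) = 1]
q=9: r=0, s=271, t=-300   [300*(271) + 271*(-300) = 0]
GCD = 1; from the row with r=1: x=-28, y=31
Check: 300*(-28) + 271*(31) = -8400 + 8401 = 1

GCD = 1, x = -28, y = 31


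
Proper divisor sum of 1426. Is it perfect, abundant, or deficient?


Proper divisors: 1, 2, 23, 31, 46, 62, 713
Sum = 1 + 2 + 23 + 31 + 46 + 62 + 713 = 878
878 < 1426 → deficient

s(1426) = 878 (deficient)


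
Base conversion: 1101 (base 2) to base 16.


1101 (base 2) = 13 (decimal)
13 (decimal) = D (base 16)


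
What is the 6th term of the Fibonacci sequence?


Sequence: 1, 1, 2, 3, 5, 8
F(6) = 8


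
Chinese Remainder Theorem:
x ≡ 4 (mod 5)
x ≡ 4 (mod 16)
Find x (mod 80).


M = 5*16 = 80
M1 = M/5 = 16, M2 = M/16 = 5
M1^(-1) mod 5 = 1, M2^(-1) mod 16 = 13
x = 4*16*1 + 4*5*13 = 324
324 mod 80 = 4
Check: 4 mod 5 = 4 ✓, 4 mod 16 = 4 ✓

x ≡ 4 (mod 80)


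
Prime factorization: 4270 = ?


4270 / 2 = 2135
2135 / 5 = 427
427 / 7 = 61
61 / 61 = 1
4270 = 2 × 5 × 7 × 61


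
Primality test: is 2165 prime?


2165 / 5 = 433 (exact division)
2165 is NOT prime.

No, 2165 is not prime


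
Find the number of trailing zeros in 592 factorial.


floor(592/5) = 118
floor(592/25) = 23
floor(592/125) = 4
Total = 145

145 trailing zeros


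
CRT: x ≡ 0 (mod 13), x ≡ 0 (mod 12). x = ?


M = 13*12 = 156
M1 = M/13 = 12, M2 = M/12 = 13
M1^(-1) mod 13 = 12, M2^(-1) mod 12 = 1
x = 0*12*12 + 0*13*1 = 0
0 mod 156 = 0
Check: 0 mod 13 = 0 ✓, 0 mod 12 = 0 ✓

x ≡ 0 (mod 156)


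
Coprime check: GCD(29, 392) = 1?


Euclidean algorithm:
392 = 13 * 29 + 15
29 = 1 * 15 + 14
15 = 1 * 14 + 1
14 = 14 * 1 + 0
GCD(29, 392) = 1

Yes, coprime (GCD = 1)


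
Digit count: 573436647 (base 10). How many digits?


573436647 has 9 digits in base 10
floor(log10(573436647)) + 1 = floor(8.7585) + 1 = 9

9 digits (base 10)


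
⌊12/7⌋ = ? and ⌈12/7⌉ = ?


12/7 = 1.7143
floor = 1
ceil = 2

floor = 1, ceil = 2


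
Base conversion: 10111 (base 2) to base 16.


10111 (base 2) = 23 (decimal)
23 (decimal) = 17 (base 16)


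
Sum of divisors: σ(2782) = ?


Divisors of 2782: 1, 2, 13, 26, 107, 214, 1391, 2782
Sum = 1 + 2 + 13 + 26 + 107 + 214 + 1391 + 2782 = 4536

σ(2782) = 4536


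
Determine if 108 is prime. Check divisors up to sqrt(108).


108 / 2 = 54 (exact division)
108 is NOT prime.

No, 108 is not prime


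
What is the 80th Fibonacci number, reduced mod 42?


F(k) mod 42 for k=1..80:
1, 1, 2, 3, 5, 8, 13, 21, 34, 13, 5, 18, 23, 41, 22, 21, 1, 22, 23, 3, 26, 29, 13, 0, 13, 13, 26, 39, 23, 20, 1, 21, 22, 1, 23, 24, 5, 29, 34, 21, 13, 34, 5, 39, 2, 41, 1, 0, 1, 1, 2, 3, 5, 8, 13, 21, 34, 13, 5, 18, 23, 41, 22, 21, 1, 22, 23, 3, 26, 29, 13, 0, 13, 13, 26, 39, 23, 20, 1, 21
F(80) mod 42 = 21


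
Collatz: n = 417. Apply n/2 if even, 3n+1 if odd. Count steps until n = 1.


417 → 1252 → 626 → 313 → 940 → 470 → 235 → 706 → 353 → 1060 → 530 → 265 → 796 → 398 → 199 → 598 → 299 → 898 → 449 → 1348 → 674 → 337 → 1012 → 506 → 253 → 760 → 380 → 190 → 95 → 286 → 143 → 430 → 215 → 646 → 323 → 970 → 485 → 1456 → 728 → 364 → 182 → 91 → 274 → 137 → 412 → 206 → 103 → 310 → 155 → 466 → 233 → 700 → 350 → 175 → 526 → 263 → 790 → 395 → 1186 → 593 → 1780 → 890 → 445 → 1336 → 668 → 334 → 167 → 502 → 251 → 754 → 377 → 1132 → 566 → 283 → 850 → 425 → 1276 → 638 → 319 → 958 → 479 → 1438 → 719 → 2158 → 1079 → 3238 → 1619 → 4858 → 2429 → 7288 → 3644 → 1822 → 911 → 2734 → 1367 → 4102 → 2051 → 6154 → 3077 → 9232 → 4616 → 2308 → 1154 → 577 → 1732 → 866 → 433 → 1300 → 650 → 325 → 976 → 488 → 244 → 122 → 61 → 184 → 92 → 46 → 23 → 70 → 35 → 106 → 53 → 160 → 80 → 40 → 20 → 10 → 5 → 16 → 8 → 4 → 2 → 1
Total steps = 133

133 steps


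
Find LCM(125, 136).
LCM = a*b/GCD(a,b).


GCD(125, 136) = 1
LCM = 125*136/1 = 17000/1 = 17000

LCM = 17000


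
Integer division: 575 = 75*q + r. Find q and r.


575 = 75 * 7 + 50
Check: 525 + 50 = 575

q = 7, r = 50


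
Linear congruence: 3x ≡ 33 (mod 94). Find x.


GCD(3, 94) = 1, unique solution
a^(-1) mod 94 = 63
x = 63 * 33 mod 94 = 11

x ≡ 11 (mod 94)


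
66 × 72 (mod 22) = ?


66 × 72 = 4752
4752 mod 22 = 0


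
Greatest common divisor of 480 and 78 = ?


480 = 6 * 78 + 12
78 = 6 * 12 + 6
12 = 2 * 6 + 0
GCD = 6


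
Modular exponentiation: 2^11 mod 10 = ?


2^1 mod 10 = 2
2^2 mod 10 = 4
2^3 mod 10 = 8
2^4 mod 10 = 6
2^5 mod 10 = 2
2^6 mod 10 = 4
2^7 mod 10 = 8
2^8 mod 10 = 6
2^9 mod 10 = 2
2^10 mod 10 = 4
2^11 mod 10 = 8


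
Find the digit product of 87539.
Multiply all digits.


8 × 7 × 5 × 3 × 9 = 7560


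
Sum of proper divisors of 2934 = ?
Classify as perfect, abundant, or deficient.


Proper divisors: 1, 2, 3, 6, 9, 18, 163, 326, 489, 978, 1467
Sum = 1 + 2 + 3 + 6 + 9 + 18 + 163 + 326 + 489 + 978 + 1467 = 3462
3462 > 2934 → abundant

s(2934) = 3462 (abundant)


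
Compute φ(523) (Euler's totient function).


523 = 523
Prime factors: 523
φ(523) = 523 × (1-1/523)
= 523 × 522/523 = 522

φ(523) = 522


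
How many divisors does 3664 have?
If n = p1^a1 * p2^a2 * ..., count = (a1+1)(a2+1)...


3664 = 2^4 × 229^1
d(3664) = (4+1) × (1+1) = 10

10 divisors


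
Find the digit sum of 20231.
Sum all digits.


2 + 0 + 2 + 3 + 1 = 8


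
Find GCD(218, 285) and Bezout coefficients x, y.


Tabular extended Euclidean (each row: r = 218*s + 285*t):
r=218, s=1, t=0
r=285, s=0, t=1
q=0: r=218, s=1, t=0   [218*(1) + 285*(0) = 218]
q=1: r=67, s=-1, t=1   [218*(-1) + 285*(1) = 67]
q=3: r=17, s=4, t=-3   [218*(4) + 285*(-3) = 17]
q=3: r=16, s=-13, t=10   [218*(-13) + 285*(10) = 16]
q=1: r=1, s=17, t=-13   [218*(17) + 285*(-13) = 1]
q=16: r=0, s=-285, t=218   [218*(-285) + 285*(218) = 0]
GCD = 1; from the row with r=1: x=17, y=-13
Check: 218*(17) + 285*(-13) = 3706 - 3705 = 1

GCD = 1, x = 17, y = -13


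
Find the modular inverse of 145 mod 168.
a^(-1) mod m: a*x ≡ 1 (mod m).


Use the extended Euclidean algorithm on (168, 145); each row r = 168*s + 145*t:
r=168, s=1, t=0
r=145, s=0, t=1
q=1: r=23, s=1, t=-1   [168*(1) + 145*(-1) = 23]
q=6: r=7, s=-6, t=7   [168*(-6) + 145*(7) = 7]
q=3: r=2, s=19, t=-22   [168*(19) + 145*(-22) = 2]
q=3: r=1, s=-63, t=73   [168*(-63) + 145*(73) = 1]
q=2: r=0, s=145, t=-168   [168*(145) + 145*(-168) = 0]
GCD = 1 with t = 73, so 145*(73) ≡ 1 (mod 168)
Inverse = 73 mod 168 = 73
Check: 145 * 73 = 10585 ≡ 1 (mod 168)

145^(-1) ≡ 73 (mod 168)


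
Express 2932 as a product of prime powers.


2932 / 2 = 1466
1466 / 2 = 733
733 / 733 = 1
2932 = 2^2 × 733


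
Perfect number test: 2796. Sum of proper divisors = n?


Proper divisors of 2796: 1, 2, 3, 4, 6, 12, 233, 466, 699, 932, 1398
Sum = 1 + 2 + 3 + 4 + 6 + 12 + 233 + 466 + 699 + 932 + 1398 = 3756

No, 2796 is not perfect (3756 ≠ 2796)


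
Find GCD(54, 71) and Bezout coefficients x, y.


Tabular extended Euclidean (each row: r = 54*s + 71*t):
r=54, s=1, t=0
r=71, s=0, t=1
q=0: r=54, s=1, t=0   [54*(1) + 71*(0) = 54]
q=1: r=17, s=-1, t=1   [54*(-1) + 71*(1) = 17]
q=3: r=3, s=4, t=-3   [54*(4) + 71*(-3) = 3]
q=5: r=2, s=-21, t=16   [54*(-21) + 71*(16) = 2]
q=1: r=1, s=25, t=-19   [54*(25) + 71*(-19) = 1]
q=2: r=0, s=-71, t=54   [54*(-71) + 71*(54) = 0]
GCD = 1; from the row with r=1: x=25, y=-19
Check: 54*(25) + 71*(-19) = 1350 - 1349 = 1

GCD = 1, x = 25, y = -19


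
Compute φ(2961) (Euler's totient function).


2961 = 3^2 × 7 × 47
Prime factors: 3, 7, 47
φ(2961) = 2961 × (1-1/3) × (1-1/7) × (1-1/47)
= 2961 × 2/3 × 6/7 × 46/47 = 1656

φ(2961) = 1656


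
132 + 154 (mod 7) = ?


132 + 154 = 286
286 mod 7 = 6


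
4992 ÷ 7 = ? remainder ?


4992 = 7 * 713 + 1
Check: 4991 + 1 = 4992

q = 713, r = 1


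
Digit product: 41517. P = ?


4 × 1 × 5 × 1 × 7 = 140


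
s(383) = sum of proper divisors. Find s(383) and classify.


Proper divisors: 1
Sum = 1 = 1
1 < 383 → deficient

s(383) = 1 (deficient)


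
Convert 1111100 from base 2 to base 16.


1111100 (base 2) = 124 (decimal)
124 (decimal) = 7C (base 16)


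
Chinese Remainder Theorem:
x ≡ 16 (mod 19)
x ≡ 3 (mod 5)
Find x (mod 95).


M = 19*5 = 95
M1 = M/19 = 5, M2 = M/5 = 19
M1^(-1) mod 19 = 4, M2^(-1) mod 5 = 4
x = 16*5*4 + 3*19*4 = 548
548 mod 95 = 73
Check: 73 mod 19 = 16 ✓, 73 mod 5 = 3 ✓

x ≡ 73 (mod 95)


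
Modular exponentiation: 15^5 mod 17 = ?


15^1 mod 17 = 15
15^2 mod 17 = 4
15^3 mod 17 = 9
15^4 mod 17 = 16
15^5 mod 17 = 2


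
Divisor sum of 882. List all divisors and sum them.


Divisors of 882: 1, 2, 3, 6, 7, 9, 14, 18, 21, 42, 49, 63, 98, 126, 147, 294, 441, 882
Sum = 1 + 2 + 3 + 6 + 7 + 9 + 14 + 18 + 21 + 42 + 49 + 63 + 98 + 126 + 147 + 294 + 441 + 882 = 2223

σ(882) = 2223


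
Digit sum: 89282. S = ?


8 + 9 + 2 + 8 + 2 = 29


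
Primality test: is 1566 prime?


1566 / 2 = 783 (exact division)
1566 is NOT prime.

No, 1566 is not prime


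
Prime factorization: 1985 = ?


1985 / 5 = 397
397 / 397 = 1
1985 = 5 × 397


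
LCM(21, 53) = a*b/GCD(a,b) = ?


GCD(21, 53) = 1
LCM = 21*53/1 = 1113/1 = 1113

LCM = 1113


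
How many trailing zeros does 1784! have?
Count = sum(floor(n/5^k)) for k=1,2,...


floor(1784/5) = 356
floor(1784/25) = 71
floor(1784/125) = 14
floor(1784/625) = 2
Total = 443

443 trailing zeros


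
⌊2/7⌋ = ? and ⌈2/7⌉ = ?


2/7 = 0.2857
floor = 0
ceil = 1

floor = 0, ceil = 1


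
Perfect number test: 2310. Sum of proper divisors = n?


Proper divisors of 2310: 1, 2, 3, 5, 6, 7, 10, 11, 14, 15, 21, 22, 30, 33, 35, 42, 55, 66, 70, 77, 105, 110, 154, 165, 210, 231, 330, 385, 462, 770, 1155
Sum = 1 + 2 + 3 + 5 + 6 + 7 + 10 + 11 + 14 + 15 + 21 + 22 + 30 + 33 + 35 + 42 + 55 + 66 + 70 + 77 + 105 + 110 + 154 + 165 + 210 + 231 + 330 + 385 + 462 + 770 + 1155 = 4602

No, 2310 is not perfect (4602 ≠ 2310)


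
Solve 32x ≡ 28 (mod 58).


GCD(32, 58) = 2 divides 28
Divide: 16x ≡ 14 (mod 29)
x ≡ 19 (mod 29)


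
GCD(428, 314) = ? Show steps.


428 = 1 * 314 + 114
314 = 2 * 114 + 86
114 = 1 * 86 + 28
86 = 3 * 28 + 2
28 = 14 * 2 + 0
GCD = 2


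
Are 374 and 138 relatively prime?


Euclidean algorithm:
374 = 2 * 138 + 98
138 = 1 * 98 + 40
98 = 2 * 40 + 18
40 = 2 * 18 + 4
18 = 4 * 4 + 2
4 = 2 * 2 + 0
GCD(374, 138) = 2

No, not coprime (GCD = 2)


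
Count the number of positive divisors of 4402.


4402 = 2^1 × 31^1 × 71^1
d(4402) = (1+1) × (1+1) × (1+1) = 8

8 divisors


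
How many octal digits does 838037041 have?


838037041 in base 8 = 6174667061
Number of digits = 10

10 digits (base 8)


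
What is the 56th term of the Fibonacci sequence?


Sequence: 1, 1, 2, 3, 5, 8, 13, 21, 34, 55, 89, 144, 233, 377, 610, 987, 1597, 2584, 4181, 6765, 10946, 17711, 28657, 46368, 75025, 121393, 196418, 317811, 514229, 832040, 1346269, 2178309, 3524578, 5702887, 9227465, 14930352, 24157817, 39088169, 63245986, 102334155, 165580141, 267914296, 433494437, 701408733, 1134903170, 1836311903, 2971215073, 4807526976, 7778742049, 12586269025, 20365011074, 32951280099, 53316291173, 86267571272, 139583862445, 225851433717
F(56) = 225851433717


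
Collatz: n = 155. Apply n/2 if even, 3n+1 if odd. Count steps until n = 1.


155 → 466 → 233 → 700 → 350 → 175 → 526 → 263 → 790 → 395 → 1186 → 593 → 1780 → 890 → 445 → 1336 → 668 → 334 → 167 → 502 → 251 → 754 → 377 → 1132 → 566 → 283 → 850 → 425 → 1276 → 638 → 319 → 958 → 479 → 1438 → 719 → 2158 → 1079 → 3238 → 1619 → 4858 → 2429 → 7288 → 3644 → 1822 → 911 → 2734 → 1367 → 4102 → 2051 → 6154 → 3077 → 9232 → 4616 → 2308 → 1154 → 577 → 1732 → 866 → 433 → 1300 → 650 → 325 → 976 → 488 → 244 → 122 → 61 → 184 → 92 → 46 → 23 → 70 → 35 → 106 → 53 → 160 → 80 → 40 → 20 → 10 → 5 → 16 → 8 → 4 → 2 → 1
Total steps = 85

85 steps


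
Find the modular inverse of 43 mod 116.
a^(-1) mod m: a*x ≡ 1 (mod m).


Use the extended Euclidean algorithm on (116, 43); each row r = 116*s + 43*t:
r=116, s=1, t=0
r=43, s=0, t=1
q=2: r=30, s=1, t=-2   [116*(1) + 43*(-2) = 30]
q=1: r=13, s=-1, t=3   [116*(-1) + 43*(3) = 13]
q=2: r=4, s=3, t=-8   [116*(3) + 43*(-8) = 4]
q=3: r=1, s=-10, t=27   [116*(-10) + 43*(27) = 1]
q=4: r=0, s=43, t=-116   [116*(43) + 43*(-116) = 0]
GCD = 1 with t = 27, so 43*(27) ≡ 1 (mod 116)
Inverse = 27 mod 116 = 27
Check: 43 * 27 = 1161 ≡ 1 (mod 116)

43^(-1) ≡ 27 (mod 116)


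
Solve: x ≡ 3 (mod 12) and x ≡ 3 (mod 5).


M = 12*5 = 60
M1 = M/12 = 5, M2 = M/5 = 12
M1^(-1) mod 12 = 5, M2^(-1) mod 5 = 3
x = 3*5*5 + 3*12*3 = 183
183 mod 60 = 3
Check: 3 mod 12 = 3 ✓, 3 mod 5 = 3 ✓

x ≡ 3 (mod 60)


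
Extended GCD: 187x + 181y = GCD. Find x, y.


Tabular extended Euclidean (each row: r = 187*s + 181*t):
r=187, s=1, t=0
r=181, s=0, t=1
q=1: r=6, s=1, t=-1   [187*(1) + 181*(-1) = 6]
q=30: r=1, s=-30, t=31   [187*(-30) + 181*(31) = 1]
q=6: r=0, s=181, t=-187   [187*(181) + 181*(-187) = 0]
GCD = 1; from the row with r=1: x=-30, y=31
Check: 187*(-30) + 181*(31) = -5610 + 5611 = 1

GCD = 1, x = -30, y = 31


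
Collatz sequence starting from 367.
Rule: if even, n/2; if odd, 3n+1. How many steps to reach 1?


367 → 1102 → 551 → 1654 → 827 → 2482 → 1241 → 3724 → 1862 → 931 → 2794 → 1397 → 4192 → 2096 → 1048 → 524 → 262 → 131 → 394 → 197 → 592 → 296 → 148 → 74 → 37 → 112 → 56 → 28 → 14 → 7 → 22 → 11 → 34 → 17 → 52 → 26 → 13 → 40 → 20 → 10 → 5 → 16 → 8 → 4 → 2 → 1
Total steps = 45

45 steps


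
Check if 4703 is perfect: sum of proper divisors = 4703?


Proper divisors of 4703: 1
Sum = 1 = 1

No, 4703 is not perfect (1 ≠ 4703)


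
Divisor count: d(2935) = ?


2935 = 5^1 × 587^1
d(2935) = (1+1) × (1+1) = 4

4 divisors


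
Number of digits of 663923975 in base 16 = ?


663923975 in base 16 = 2792AD07
Number of digits = 8

8 digits (base 16)


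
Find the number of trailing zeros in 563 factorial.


floor(563/5) = 112
floor(563/25) = 22
floor(563/125) = 4
Total = 138

138 trailing zeros


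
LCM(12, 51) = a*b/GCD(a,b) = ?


GCD(12, 51) = 3
LCM = 12*51/3 = 612/3 = 204

LCM = 204


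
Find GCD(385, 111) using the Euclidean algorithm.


385 = 3 * 111 + 52
111 = 2 * 52 + 7
52 = 7 * 7 + 3
7 = 2 * 3 + 1
3 = 3 * 1 + 0
GCD = 1


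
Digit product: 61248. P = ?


6 × 1 × 2 × 4 × 8 = 384


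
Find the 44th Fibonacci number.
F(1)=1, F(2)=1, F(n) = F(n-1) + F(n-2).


Sequence: 1, 1, 2, 3, 5, 8, 13, 21, 34, 55, 89, 144, 233, 377, 610, 987, 1597, 2584, 4181, 6765, 10946, 17711, 28657, 46368, 75025, 121393, 196418, 317811, 514229, 832040, 1346269, 2178309, 3524578, 5702887, 9227465, 14930352, 24157817, 39088169, 63245986, 102334155, 165580141, 267914296, 433494437, 701408733
F(44) = 701408733


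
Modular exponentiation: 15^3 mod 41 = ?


15^1 mod 41 = 15
15^2 mod 41 = 20
15^3 mod 41 = 13


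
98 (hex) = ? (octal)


98 (base 16) = 152 (decimal)
152 (decimal) = 230 (base 8)


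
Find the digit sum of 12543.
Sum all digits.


1 + 2 + 5 + 4 + 3 = 15


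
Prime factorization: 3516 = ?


3516 / 2 = 1758
1758 / 2 = 879
879 / 3 = 293
293 / 293 = 1
3516 = 2^2 × 3 × 293


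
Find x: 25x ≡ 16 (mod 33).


GCD(25, 33) = 1, unique solution
a^(-1) mod 33 = 4
x = 4 * 16 mod 33 = 31

x ≡ 31 (mod 33)


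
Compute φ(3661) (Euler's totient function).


3661 = 7 × 523
Prime factors: 7, 523
φ(3661) = 3661 × (1-1/7) × (1-1/523)
= 3661 × 6/7 × 522/523 = 3132

φ(3661) = 3132


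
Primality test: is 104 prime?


104 / 2 = 52 (exact division)
104 is NOT prime.

No, 104 is not prime


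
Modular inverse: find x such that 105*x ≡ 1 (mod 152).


Use the extended Euclidean algorithm on (152, 105); each row r = 152*s + 105*t:
r=152, s=1, t=0
r=105, s=0, t=1
q=1: r=47, s=1, t=-1   [152*(1) + 105*(-1) = 47]
q=2: r=11, s=-2, t=3   [152*(-2) + 105*(3) = 11]
q=4: r=3, s=9, t=-13   [152*(9) + 105*(-13) = 3]
q=3: r=2, s=-29, t=42   [152*(-29) + 105*(42) = 2]
q=1: r=1, s=38, t=-55   [152*(38) + 105*(-55) = 1]
q=2: r=0, s=-105, t=152   [152*(-105) + 105*(152) = 0]
GCD = 1 with t = -55, so 105*(-55) ≡ 1 (mod 152)
Inverse = -55 mod 152 = 97
Check: 105 * 97 = 10185 ≡ 1 (mod 152)

105^(-1) ≡ 97 (mod 152)


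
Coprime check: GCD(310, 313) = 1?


Euclidean algorithm:
313 = 1 * 310 + 3
310 = 103 * 3 + 1
3 = 3 * 1 + 0
GCD(310, 313) = 1

Yes, coprime (GCD = 1)


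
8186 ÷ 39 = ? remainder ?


8186 = 39 * 209 + 35
Check: 8151 + 35 = 8186

q = 209, r = 35


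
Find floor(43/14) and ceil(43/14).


43/14 = 3.0714
floor = 3
ceil = 4

floor = 3, ceil = 4


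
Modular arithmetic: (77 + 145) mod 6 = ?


77 + 145 = 222
222 mod 6 = 0


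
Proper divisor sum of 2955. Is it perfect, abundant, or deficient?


Proper divisors: 1, 3, 5, 15, 197, 591, 985
Sum = 1 + 3 + 5 + 15 + 197 + 591 + 985 = 1797
1797 < 2955 → deficient

s(2955) = 1797 (deficient)
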